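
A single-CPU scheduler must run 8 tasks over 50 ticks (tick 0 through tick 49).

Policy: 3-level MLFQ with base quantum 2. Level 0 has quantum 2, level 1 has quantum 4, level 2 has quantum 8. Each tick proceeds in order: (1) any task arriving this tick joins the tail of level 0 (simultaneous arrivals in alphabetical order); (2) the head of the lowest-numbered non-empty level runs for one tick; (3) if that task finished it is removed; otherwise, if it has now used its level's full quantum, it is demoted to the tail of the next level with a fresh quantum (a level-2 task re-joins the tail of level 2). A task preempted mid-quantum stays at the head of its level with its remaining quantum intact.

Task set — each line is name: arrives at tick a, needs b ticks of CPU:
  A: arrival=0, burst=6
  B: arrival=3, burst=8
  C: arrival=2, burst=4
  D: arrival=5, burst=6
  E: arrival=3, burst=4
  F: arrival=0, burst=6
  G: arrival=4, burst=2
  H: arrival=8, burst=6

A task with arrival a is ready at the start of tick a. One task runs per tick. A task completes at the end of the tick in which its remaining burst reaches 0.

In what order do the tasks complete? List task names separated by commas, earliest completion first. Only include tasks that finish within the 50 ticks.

t=0: L0/L1/L2 = AF/-/- → run A
t=1: L0/L1/L2 = AF/-/- → run A
t=2: L0/L1/L2 = FC/A/- → run F
t=3: L0/L1/L2 = FCBE/A/- → run F
t=4: L0/L1/L2 = CBEG/AF/- → run C
t=5: L0/L1/L2 = CBEGD/AF/- → run C
t=6: L0/L1/L2 = BEGD/AFC/- → run B
t=7: L0/L1/L2 = BEGD/AFC/- → run B
t=8: L0/L1/L2 = EGDH/AFCB/- → run E
t=9: L0/L1/L2 = EGDH/AFCB/- → run E
t=10: L0/L1/L2 = GDH/AFCBE/- → run G
t=11: L0/L1/L2 = GDH/AFCBE/- → run G
t=12: L0/L1/L2 = DH/AFCBE/- → run D
t=13: L0/L1/L2 = DH/AFCBE/- → run D
t=14: L0/L1/L2 = H/AFCBED/- → run H
t=15: L0/L1/L2 = H/AFCBED/- → run H
t=16: L0/L1/L2 = -/AFCBEDH/- → run A
t=17: L0/L1/L2 = -/AFCBEDH/- → run A
t=18: L0/L1/L2 = -/AFCBEDH/- → run A
t=19: L0/L1/L2 = -/AFCBEDH/- → run A
t=20: L0/L1/L2 = -/FCBEDH/- → run F
t=21: L0/L1/L2 = -/FCBEDH/- → run F
t=22: L0/L1/L2 = -/FCBEDH/- → run F
t=23: L0/L1/L2 = -/FCBEDH/- → run F
t=24: L0/L1/L2 = -/CBEDH/- → run C
t=25: L0/L1/L2 = -/CBEDH/- → run C
t=26: L0/L1/L2 = -/BEDH/- → run B
t=27: L0/L1/L2 = -/BEDH/- → run B
t=28: L0/L1/L2 = -/BEDH/- → run B
t=29: L0/L1/L2 = -/BEDH/- → run B
t=30: L0/L1/L2 = -/EDH/B → run E
t=31: L0/L1/L2 = -/EDH/B → run E
t=32: L0/L1/L2 = -/DH/B → run D
t=33: L0/L1/L2 = -/DH/B → run D
t=34: L0/L1/L2 = -/DH/B → run D
t=35: L0/L1/L2 = -/DH/B → run D
t=36: L0/L1/L2 = -/H/B → run H
t=37: L0/L1/L2 = -/H/B → run H
t=38: L0/L1/L2 = -/H/B → run H
t=39: L0/L1/L2 = -/H/B → run H
t=40: L0/L1/L2 = -/-/B → run B
t=41: L0/L1/L2 = -/-/B → run B
t=42: (idle)
t=43: (idle)
t=44: (idle)
t=45: (idle)
t=46: (idle)
t=47: (idle)
t=48: (idle)
t=49: (idle)

completion order = G, A, F, C, E, D, H, B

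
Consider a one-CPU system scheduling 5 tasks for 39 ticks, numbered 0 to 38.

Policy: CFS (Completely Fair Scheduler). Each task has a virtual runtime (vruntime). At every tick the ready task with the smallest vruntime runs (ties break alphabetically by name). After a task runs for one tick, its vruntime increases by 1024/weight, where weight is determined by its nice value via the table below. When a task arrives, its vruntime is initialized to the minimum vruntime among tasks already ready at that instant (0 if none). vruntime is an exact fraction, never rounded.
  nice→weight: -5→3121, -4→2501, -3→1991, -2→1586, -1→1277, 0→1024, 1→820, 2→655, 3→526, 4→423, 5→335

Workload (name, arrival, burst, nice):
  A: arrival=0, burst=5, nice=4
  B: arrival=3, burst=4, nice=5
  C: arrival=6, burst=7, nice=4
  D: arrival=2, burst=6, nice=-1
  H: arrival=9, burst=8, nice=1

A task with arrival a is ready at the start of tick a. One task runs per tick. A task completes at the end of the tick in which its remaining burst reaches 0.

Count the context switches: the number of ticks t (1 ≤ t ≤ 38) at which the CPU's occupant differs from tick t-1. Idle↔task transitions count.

t=0: vr[A=0] → run A
t=1: vr[A=1024/423] → run A
t=2: vr[A=2048/423 D=2048/423] → run A
t=3: vr[A=1024/141 B=2048/423 D=2048/423] → run B
t=4: vr[A=1024/141 B=1119232/141705 D=2048/423] → run D
t=5: vr[A=1024/141 B=1119232/141705 D=3048448/540171] → run D
t=6: vr[A=1024/141 B=1119232/141705 C=3481600/540171 D=3481600/540171] → run C
t=7: vr[A=1024/141 B=1119232/141705 C=1596416/180057 D=3481600/540171] → run D
t=8: vr[A=1024/141 B=1119232/141705 C=1596416/180057 D=3914752/540171] → run D
t=9: vr[A=1024/141 B=1119232/141705 C=1596416/180057 D=4347904/540171 H=1024/141] → run A
t=10: vr[A=4096/423 B=1119232/141705 C=1596416/180057 D=4347904/540171 H=1024/141] → run H
t=11: vr[A=4096/423 B=1119232/141705 C=1596416/180057 D=4347904/540171 H=246016/28905] → run B
t=12: vr[A=4096/423 B=1552384/141705 C=1596416/180057 D=4347904/540171 H=246016/28905] → run D
t=13: vr[A=4096/423 B=1552384/141705 C=1596416/180057 D=4781056/540171 H=246016/28905] → run H
t=14: vr[A=4096/423 B=1552384/141705 C=1596416/180057 D=4781056/540171 H=282112/28905] → run D
t=15: vr[A=4096/423 B=1552384/141705 C=1596416/180057 H=282112/28905] → run C
t=16: vr[A=4096/423 B=1552384/141705 C=6096896/540171 H=282112/28905] → run A
t=17: vr[B=1552384/141705 C=6096896/540171 H=282112/28905] → run H
t=18: vr[B=1552384/141705 C=6096896/540171 H=318208/28905] → run B
t=19: vr[B=1985536/141705 C=6096896/540171 H=318208/28905] → run H
t=20: vr[B=1985536/141705 C=6096896/540171 H=354304/28905] → run C
t=21: vr[B=1985536/141705 C=7404544/540171 H=354304/28905] → run H
t=22: vr[B=1985536/141705 C=7404544/540171 H=78080/5781] → run H
t=23: vr[B=1985536/141705 C=7404544/540171 H=426496/28905] → run C
t=24: vr[B=1985536/141705 C=2904064/180057 H=426496/28905] → run B
t=25: vr[C=2904064/180057 H=426496/28905] → run H
t=26: vr[C=2904064/180057 H=462592/28905] → run H
t=27: vr[C=2904064/180057] → run C
t=28: vr[C=10019840/540171] → run C
t=29: vr[C=11327488/540171] → run C
t=30: (idle)
t=31: (idle)
t=32: (idle)
t=33: (idle)
t=34: (idle)
t=35: (idle)
t=36: (idle)
t=37: (idle)
t=38: (idle)

context switches = 22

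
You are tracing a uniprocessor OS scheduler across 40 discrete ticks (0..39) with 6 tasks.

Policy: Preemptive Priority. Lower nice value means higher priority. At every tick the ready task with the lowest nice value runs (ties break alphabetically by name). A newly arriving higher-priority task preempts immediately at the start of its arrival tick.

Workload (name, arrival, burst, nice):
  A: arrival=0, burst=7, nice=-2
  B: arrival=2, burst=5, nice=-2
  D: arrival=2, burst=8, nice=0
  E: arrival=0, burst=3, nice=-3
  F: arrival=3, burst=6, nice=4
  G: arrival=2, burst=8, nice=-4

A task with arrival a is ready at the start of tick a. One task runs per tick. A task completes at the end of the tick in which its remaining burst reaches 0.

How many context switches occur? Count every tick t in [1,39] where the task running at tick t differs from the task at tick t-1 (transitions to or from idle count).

context switches = 7

t=0: ready={A,E} → run E
t=1: ready={A,E} → run E
t=2: ready={A,B,D,E,G} → run G
t=3: ready={A,B,D,E,F,G} → run G
t=4: ready={A,B,D,E,F,G} → run G
t=5: ready={A,B,D,E,F,G} → run G
t=6: ready={A,B,D,E,F,G} → run G
t=7: ready={A,B,D,E,F,G} → run G
t=8: ready={A,B,D,E,F,G} → run G
t=9: ready={A,B,D,E,F,G} → run G
t=10: ready={A,B,D,E,F} → run E
t=11: ready={A,B,D,F} → run A
t=12: ready={A,B,D,F} → run A
t=13: ready={A,B,D,F} → run A
t=14: ready={A,B,D,F} → run A
t=15: ready={A,B,D,F} → run A
t=16: ready={A,B,D,F} → run A
t=17: ready={A,B,D,F} → run A
t=18: ready={B,D,F} → run B
t=19: ready={B,D,F} → run B
t=20: ready={B,D,F} → run B
t=21: ready={B,D,F} → run B
t=22: ready={B,D,F} → run B
t=23: ready={D,F} → run D
t=24: ready={D,F} → run D
t=25: ready={D,F} → run D
t=26: ready={D,F} → run D
t=27: ready={D,F} → run D
t=28: ready={D,F} → run D
t=29: ready={D,F} → run D
t=30: ready={D,F} → run D
t=31: ready={F} → run F
t=32: ready={F} → run F
t=33: ready={F} → run F
t=34: ready={F} → run F
t=35: ready={F} → run F
t=36: ready={F} → run F
t=37: (idle)
t=38: (idle)
t=39: (idle)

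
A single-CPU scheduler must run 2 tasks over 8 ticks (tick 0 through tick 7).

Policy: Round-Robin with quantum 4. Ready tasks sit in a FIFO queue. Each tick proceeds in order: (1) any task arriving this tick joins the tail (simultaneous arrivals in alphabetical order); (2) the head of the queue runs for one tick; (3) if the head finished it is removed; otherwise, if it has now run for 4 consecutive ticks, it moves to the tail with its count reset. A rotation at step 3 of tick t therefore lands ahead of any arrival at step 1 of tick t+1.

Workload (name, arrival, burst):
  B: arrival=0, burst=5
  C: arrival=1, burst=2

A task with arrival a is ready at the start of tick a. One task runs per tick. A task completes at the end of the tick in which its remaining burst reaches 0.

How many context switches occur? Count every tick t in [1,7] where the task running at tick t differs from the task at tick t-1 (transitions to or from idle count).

t=0: queue=[B] q_used=0 → run B
t=1: queue=[B,C] q_used=1 → run B
t=2: queue=[B,C] q_used=2 → run B
t=3: queue=[B,C] q_used=3 → run B
t=4: queue=[C,B] q_used=0 → run C
t=5: queue=[C,B] q_used=1 → run C
t=6: queue=[B] q_used=0 → run B
t=7: (idle)

context switches = 3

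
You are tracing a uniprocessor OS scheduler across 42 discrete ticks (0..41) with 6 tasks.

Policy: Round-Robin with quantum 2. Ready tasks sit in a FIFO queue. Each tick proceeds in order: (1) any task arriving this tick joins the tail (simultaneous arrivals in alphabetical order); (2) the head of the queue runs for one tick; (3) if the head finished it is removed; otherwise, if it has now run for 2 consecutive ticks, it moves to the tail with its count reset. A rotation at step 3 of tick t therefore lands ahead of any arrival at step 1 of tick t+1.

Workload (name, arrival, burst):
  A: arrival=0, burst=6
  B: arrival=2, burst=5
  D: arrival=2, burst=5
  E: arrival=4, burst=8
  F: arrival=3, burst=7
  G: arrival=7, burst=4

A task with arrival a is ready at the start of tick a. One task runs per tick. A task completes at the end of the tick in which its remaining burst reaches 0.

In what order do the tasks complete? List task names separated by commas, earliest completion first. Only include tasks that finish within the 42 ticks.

t=0: queue=[A] q_used=0 → run A
t=1: queue=[A] q_used=1 → run A
t=2: queue=[A,B,D] q_used=0 → run A
t=3: queue=[A,B,D,F] q_used=1 → run A
t=4: queue=[B,D,F,A,E] q_used=0 → run B
t=5: queue=[B,D,F,A,E] q_used=1 → run B
t=6: queue=[D,F,A,E,B] q_used=0 → run D
t=7: queue=[D,F,A,E,B,G] q_used=1 → run D
t=8: queue=[F,A,E,B,G,D] q_used=0 → run F
t=9: queue=[F,A,E,B,G,D] q_used=1 → run F
t=10: queue=[A,E,B,G,D,F] q_used=0 → run A
t=11: queue=[A,E,B,G,D,F] q_used=1 → run A
t=12: queue=[E,B,G,D,F] q_used=0 → run E
t=13: queue=[E,B,G,D,F] q_used=1 → run E
t=14: queue=[B,G,D,F,E] q_used=0 → run B
t=15: queue=[B,G,D,F,E] q_used=1 → run B
t=16: queue=[G,D,F,E,B] q_used=0 → run G
t=17: queue=[G,D,F,E,B] q_used=1 → run G
t=18: queue=[D,F,E,B,G] q_used=0 → run D
t=19: queue=[D,F,E,B,G] q_used=1 → run D
t=20: queue=[F,E,B,G,D] q_used=0 → run F
t=21: queue=[F,E,B,G,D] q_used=1 → run F
t=22: queue=[E,B,G,D,F] q_used=0 → run E
t=23: queue=[E,B,G,D,F] q_used=1 → run E
t=24: queue=[B,G,D,F,E] q_used=0 → run B
t=25: queue=[G,D,F,E] q_used=0 → run G
t=26: queue=[G,D,F,E] q_used=1 → run G
t=27: queue=[D,F,E] q_used=0 → run D
t=28: queue=[F,E] q_used=0 → run F
t=29: queue=[F,E] q_used=1 → run F
t=30: queue=[E,F] q_used=0 → run E
t=31: queue=[E,F] q_used=1 → run E
t=32: queue=[F,E] q_used=0 → run F
t=33: queue=[E] q_used=0 → run E
t=34: queue=[E] q_used=1 → run E
t=35: (idle)
t=36: (idle)
t=37: (idle)
t=38: (idle)
t=39: (idle)
t=40: (idle)
t=41: (idle)

completion order = A, B, G, D, F, E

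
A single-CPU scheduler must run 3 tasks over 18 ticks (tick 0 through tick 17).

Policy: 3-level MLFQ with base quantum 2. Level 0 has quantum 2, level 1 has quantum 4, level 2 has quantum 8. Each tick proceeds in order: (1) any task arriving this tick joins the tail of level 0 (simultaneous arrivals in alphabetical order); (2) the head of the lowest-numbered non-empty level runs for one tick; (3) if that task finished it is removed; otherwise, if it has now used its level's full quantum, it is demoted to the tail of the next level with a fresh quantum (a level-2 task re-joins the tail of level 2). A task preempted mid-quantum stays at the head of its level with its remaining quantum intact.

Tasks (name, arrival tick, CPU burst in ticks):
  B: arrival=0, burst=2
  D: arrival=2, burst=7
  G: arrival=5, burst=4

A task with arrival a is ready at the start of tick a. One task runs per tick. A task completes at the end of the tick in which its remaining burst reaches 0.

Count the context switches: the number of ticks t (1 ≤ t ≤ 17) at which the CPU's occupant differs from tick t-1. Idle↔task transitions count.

t=0: L0/L1/L2 = B/-/- → run B
t=1: L0/L1/L2 = B/-/- → run B
t=2: L0/L1/L2 = D/-/- → run D
t=3: L0/L1/L2 = D/-/- → run D
t=4: L0/L1/L2 = -/D/- → run D
t=5: L0/L1/L2 = G/D/- → run G
t=6: L0/L1/L2 = G/D/- → run G
t=7: L0/L1/L2 = -/DG/- → run D
t=8: L0/L1/L2 = -/DG/- → run D
t=9: L0/L1/L2 = -/DG/- → run D
t=10: L0/L1/L2 = -/G/D → run G
t=11: L0/L1/L2 = -/G/D → run G
t=12: L0/L1/L2 = -/-/D → run D
t=13: (idle)
t=14: (idle)
t=15: (idle)
t=16: (idle)
t=17: (idle)

context switches = 6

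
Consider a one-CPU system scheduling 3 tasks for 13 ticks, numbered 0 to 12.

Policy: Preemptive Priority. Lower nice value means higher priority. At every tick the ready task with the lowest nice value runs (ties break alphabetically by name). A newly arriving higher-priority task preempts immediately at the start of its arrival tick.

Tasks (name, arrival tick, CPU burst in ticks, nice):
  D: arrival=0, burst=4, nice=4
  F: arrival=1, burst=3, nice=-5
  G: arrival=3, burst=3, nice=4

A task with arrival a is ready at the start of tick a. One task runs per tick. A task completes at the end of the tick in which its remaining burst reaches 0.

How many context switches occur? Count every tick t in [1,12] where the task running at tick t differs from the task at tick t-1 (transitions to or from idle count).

t=0: ready={D} → run D
t=1: ready={D,F} → run F
t=2: ready={D,F} → run F
t=3: ready={D,F,G} → run F
t=4: ready={D,G} → run D
t=5: ready={D,G} → run D
t=6: ready={D,G} → run D
t=7: ready={G} → run G
t=8: ready={G} → run G
t=9: ready={G} → run G
t=10: (idle)
t=11: (idle)
t=12: (idle)

context switches = 4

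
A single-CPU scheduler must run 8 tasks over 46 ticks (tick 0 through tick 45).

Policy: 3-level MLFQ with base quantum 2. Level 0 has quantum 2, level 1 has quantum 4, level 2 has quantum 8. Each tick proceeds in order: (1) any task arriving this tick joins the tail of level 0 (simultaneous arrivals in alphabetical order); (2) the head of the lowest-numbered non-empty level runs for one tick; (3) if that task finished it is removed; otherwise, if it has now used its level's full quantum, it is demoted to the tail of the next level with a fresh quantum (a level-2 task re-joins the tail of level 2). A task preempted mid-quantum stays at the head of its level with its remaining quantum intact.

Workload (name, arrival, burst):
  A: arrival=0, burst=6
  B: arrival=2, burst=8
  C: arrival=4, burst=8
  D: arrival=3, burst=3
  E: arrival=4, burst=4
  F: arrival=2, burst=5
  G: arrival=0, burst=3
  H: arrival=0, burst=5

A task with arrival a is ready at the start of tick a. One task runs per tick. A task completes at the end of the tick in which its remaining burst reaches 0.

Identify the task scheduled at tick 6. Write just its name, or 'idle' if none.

t=0: L0/L1/L2 = AGH/-/- → run A
t=1: L0/L1/L2 = AGH/-/- → run A
t=2: L0/L1/L2 = GHBF/A/- → run G
t=3: L0/L1/L2 = GHBFD/A/- → run G
t=4: L0/L1/L2 = HBFDCE/AG/- → run H
t=5: L0/L1/L2 = HBFDCE/AG/- → run H
t=6: L0/L1/L2 = BFDCE/AGH/- → run B
t=7: L0/L1/L2 = BFDCE/AGH/- → run B
t=8: L0/L1/L2 = FDCE/AGHB/- → run F
t=9: L0/L1/L2 = FDCE/AGHB/- → run F
t=10: L0/L1/L2 = DCE/AGHBF/- → run D
t=11: L0/L1/L2 = DCE/AGHBF/- → run D
t=12: L0/L1/L2 = CE/AGHBFD/- → run C
t=13: L0/L1/L2 = CE/AGHBFD/- → run C
t=14: L0/L1/L2 = E/AGHBFDC/- → run E
t=15: L0/L1/L2 = E/AGHBFDC/- → run E
t=16: L0/L1/L2 = -/AGHBFDCE/- → run A
t=17: L0/L1/L2 = -/AGHBFDCE/- → run A
t=18: L0/L1/L2 = -/AGHBFDCE/- → run A
t=19: L0/L1/L2 = -/AGHBFDCE/- → run A
t=20: L0/L1/L2 = -/GHBFDCE/- → run G
t=21: L0/L1/L2 = -/HBFDCE/- → run H
t=22: L0/L1/L2 = -/HBFDCE/- → run H
t=23: L0/L1/L2 = -/HBFDCE/- → run H
t=24: L0/L1/L2 = -/BFDCE/- → run B
t=25: L0/L1/L2 = -/BFDCE/- → run B
t=26: L0/L1/L2 = -/BFDCE/- → run B
t=27: L0/L1/L2 = -/BFDCE/- → run B
t=28: L0/L1/L2 = -/FDCE/B → run F
t=29: L0/L1/L2 = -/FDCE/B → run F
t=30: L0/L1/L2 = -/FDCE/B → run F
t=31: L0/L1/L2 = -/DCE/B → run D
t=32: L0/L1/L2 = -/CE/B → run C
t=33: L0/L1/L2 = -/CE/B → run C
t=34: L0/L1/L2 = -/CE/B → run C
t=35: L0/L1/L2 = -/CE/B → run C
t=36: L0/L1/L2 = -/E/BC → run E
t=37: L0/L1/L2 = -/E/BC → run E
t=38: L0/L1/L2 = -/-/BC → run B
t=39: L0/L1/L2 = -/-/BC → run B
t=40: L0/L1/L2 = -/-/C → run C
t=41: L0/L1/L2 = -/-/C → run C
t=42: (idle)
t=43: (idle)
t=44: (idle)
t=45: (idle)

running at tick 6 = B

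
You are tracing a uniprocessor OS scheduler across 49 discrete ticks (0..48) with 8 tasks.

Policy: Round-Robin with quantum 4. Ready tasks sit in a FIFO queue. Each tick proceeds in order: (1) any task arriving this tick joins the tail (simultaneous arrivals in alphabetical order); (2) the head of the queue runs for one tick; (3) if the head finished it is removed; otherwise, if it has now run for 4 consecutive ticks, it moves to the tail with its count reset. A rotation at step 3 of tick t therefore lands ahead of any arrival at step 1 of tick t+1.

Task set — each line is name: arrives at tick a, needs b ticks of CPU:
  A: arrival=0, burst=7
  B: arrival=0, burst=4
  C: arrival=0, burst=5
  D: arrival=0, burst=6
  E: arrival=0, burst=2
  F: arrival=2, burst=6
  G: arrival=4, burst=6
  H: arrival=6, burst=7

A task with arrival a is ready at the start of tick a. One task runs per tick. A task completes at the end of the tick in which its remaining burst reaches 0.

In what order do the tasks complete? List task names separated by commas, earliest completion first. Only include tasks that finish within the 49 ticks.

t=0: queue=[A,B,C,D,E] q_used=0 → run A
t=1: queue=[A,B,C,D,E] q_used=1 → run A
t=2: queue=[A,B,C,D,E,F] q_used=2 → run A
t=3: queue=[A,B,C,D,E,F] q_used=3 → run A
t=4: queue=[B,C,D,E,F,A,G] q_used=0 → run B
t=5: queue=[B,C,D,E,F,A,G] q_used=1 → run B
t=6: queue=[B,C,D,E,F,A,G,H] q_used=2 → run B
t=7: queue=[B,C,D,E,F,A,G,H] q_used=3 → run B
t=8: queue=[C,D,E,F,A,G,H] q_used=0 → run C
t=9: queue=[C,D,E,F,A,G,H] q_used=1 → run C
t=10: queue=[C,D,E,F,A,G,H] q_used=2 → run C
t=11: queue=[C,D,E,F,A,G,H] q_used=3 → run C
t=12: queue=[D,E,F,A,G,H,C] q_used=0 → run D
t=13: queue=[D,E,F,A,G,H,C] q_used=1 → run D
t=14: queue=[D,E,F,A,G,H,C] q_used=2 → run D
t=15: queue=[D,E,F,A,G,H,C] q_used=3 → run D
t=16: queue=[E,F,A,G,H,C,D] q_used=0 → run E
t=17: queue=[E,F,A,G,H,C,D] q_used=1 → run E
t=18: queue=[F,A,G,H,C,D] q_used=0 → run F
t=19: queue=[F,A,G,H,C,D] q_used=1 → run F
t=20: queue=[F,A,G,H,C,D] q_used=2 → run F
t=21: queue=[F,A,G,H,C,D] q_used=3 → run F
t=22: queue=[A,G,H,C,D,F] q_used=0 → run A
t=23: queue=[A,G,H,C,D,F] q_used=1 → run A
t=24: queue=[A,G,H,C,D,F] q_used=2 → run A
t=25: queue=[G,H,C,D,F] q_used=0 → run G
t=26: queue=[G,H,C,D,F] q_used=1 → run G
t=27: queue=[G,H,C,D,F] q_used=2 → run G
t=28: queue=[G,H,C,D,F] q_used=3 → run G
t=29: queue=[H,C,D,F,G] q_used=0 → run H
t=30: queue=[H,C,D,F,G] q_used=1 → run H
t=31: queue=[H,C,D,F,G] q_used=2 → run H
t=32: queue=[H,C,D,F,G] q_used=3 → run H
t=33: queue=[C,D,F,G,H] q_used=0 → run C
t=34: queue=[D,F,G,H] q_used=0 → run D
t=35: queue=[D,F,G,H] q_used=1 → run D
t=36: queue=[F,G,H] q_used=0 → run F
t=37: queue=[F,G,H] q_used=1 → run F
t=38: queue=[G,H] q_used=0 → run G
t=39: queue=[G,H] q_used=1 → run G
t=40: queue=[H] q_used=0 → run H
t=41: queue=[H] q_used=1 → run H
t=42: queue=[H] q_used=2 → run H
t=43: (idle)
t=44: (idle)
t=45: (idle)
t=46: (idle)
t=47: (idle)
t=48: (idle)

completion order = B, E, A, C, D, F, G, H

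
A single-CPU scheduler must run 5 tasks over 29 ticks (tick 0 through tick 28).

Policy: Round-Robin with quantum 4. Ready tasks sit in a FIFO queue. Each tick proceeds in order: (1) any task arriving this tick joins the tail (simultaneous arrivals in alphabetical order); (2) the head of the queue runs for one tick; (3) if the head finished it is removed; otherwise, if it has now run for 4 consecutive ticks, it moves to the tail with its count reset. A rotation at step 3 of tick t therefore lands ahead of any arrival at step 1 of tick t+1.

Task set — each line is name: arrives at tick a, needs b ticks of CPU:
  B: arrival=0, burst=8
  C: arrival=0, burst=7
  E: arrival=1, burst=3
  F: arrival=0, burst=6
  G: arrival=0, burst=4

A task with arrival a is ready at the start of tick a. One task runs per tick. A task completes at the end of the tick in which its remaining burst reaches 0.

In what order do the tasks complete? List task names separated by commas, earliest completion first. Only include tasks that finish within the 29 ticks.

t=0: queue=[B,C,F,G] q_used=0 → run B
t=1: queue=[B,C,F,G,E] q_used=1 → run B
t=2: queue=[B,C,F,G,E] q_used=2 → run B
t=3: queue=[B,C,F,G,E] q_used=3 → run B
t=4: queue=[C,F,G,E,B] q_used=0 → run C
t=5: queue=[C,F,G,E,B] q_used=1 → run C
t=6: queue=[C,F,G,E,B] q_used=2 → run C
t=7: queue=[C,F,G,E,B] q_used=3 → run C
t=8: queue=[F,G,E,B,C] q_used=0 → run F
t=9: queue=[F,G,E,B,C] q_used=1 → run F
t=10: queue=[F,G,E,B,C] q_used=2 → run F
t=11: queue=[F,G,E,B,C] q_used=3 → run F
t=12: queue=[G,E,B,C,F] q_used=0 → run G
t=13: queue=[G,E,B,C,F] q_used=1 → run G
t=14: queue=[G,E,B,C,F] q_used=2 → run G
t=15: queue=[G,E,B,C,F] q_used=3 → run G
t=16: queue=[E,B,C,F] q_used=0 → run E
t=17: queue=[E,B,C,F] q_used=1 → run E
t=18: queue=[E,B,C,F] q_used=2 → run E
t=19: queue=[B,C,F] q_used=0 → run B
t=20: queue=[B,C,F] q_used=1 → run B
t=21: queue=[B,C,F] q_used=2 → run B
t=22: queue=[B,C,F] q_used=3 → run B
t=23: queue=[C,F] q_used=0 → run C
t=24: queue=[C,F] q_used=1 → run C
t=25: queue=[C,F] q_used=2 → run C
t=26: queue=[F] q_used=0 → run F
t=27: queue=[F] q_used=1 → run F
t=28: (idle)

completion order = G, E, B, C, F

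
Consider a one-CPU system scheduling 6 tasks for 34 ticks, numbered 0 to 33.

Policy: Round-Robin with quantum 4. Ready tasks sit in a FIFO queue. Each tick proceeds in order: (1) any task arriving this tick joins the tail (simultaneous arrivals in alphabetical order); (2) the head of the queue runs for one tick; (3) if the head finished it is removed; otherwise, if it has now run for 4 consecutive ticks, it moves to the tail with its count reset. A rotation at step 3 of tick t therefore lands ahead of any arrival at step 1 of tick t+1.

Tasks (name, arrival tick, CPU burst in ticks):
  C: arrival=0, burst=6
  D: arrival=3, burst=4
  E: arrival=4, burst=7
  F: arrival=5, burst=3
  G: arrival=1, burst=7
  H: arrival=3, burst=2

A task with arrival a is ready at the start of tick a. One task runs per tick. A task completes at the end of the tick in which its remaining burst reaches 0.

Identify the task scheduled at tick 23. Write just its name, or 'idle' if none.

t=0: queue=[C] q_used=0 → run C
t=1: queue=[C,G] q_used=1 → run C
t=2: queue=[C,G] q_used=2 → run C
t=3: queue=[C,G,D,H] q_used=3 → run C
t=4: queue=[G,D,H,C,E] q_used=0 → run G
t=5: queue=[G,D,H,C,E,F] q_used=1 → run G
t=6: queue=[G,D,H,C,E,F] q_used=2 → run G
t=7: queue=[G,D,H,C,E,F] q_used=3 → run G
t=8: queue=[D,H,C,E,F,G] q_used=0 → run D
t=9: queue=[D,H,C,E,F,G] q_used=1 → run D
t=10: queue=[D,H,C,E,F,G] q_used=2 → run D
t=11: queue=[D,H,C,E,F,G] q_used=3 → run D
t=12: queue=[H,C,E,F,G] q_used=0 → run H
t=13: queue=[H,C,E,F,G] q_used=1 → run H
t=14: queue=[C,E,F,G] q_used=0 → run C
t=15: queue=[C,E,F,G] q_used=1 → run C
t=16: queue=[E,F,G] q_used=0 → run E
t=17: queue=[E,F,G] q_used=1 → run E
t=18: queue=[E,F,G] q_used=2 → run E
t=19: queue=[E,F,G] q_used=3 → run E
t=20: queue=[F,G,E] q_used=0 → run F
t=21: queue=[F,G,E] q_used=1 → run F
t=22: queue=[F,G,E] q_used=2 → run F
t=23: queue=[G,E] q_used=0 → run G
t=24: queue=[G,E] q_used=1 → run G
t=25: queue=[G,E] q_used=2 → run G
t=26: queue=[E] q_used=0 → run E
t=27: queue=[E] q_used=1 → run E
t=28: queue=[E] q_used=2 → run E
t=29: (idle)
t=30: (idle)
t=31: (idle)
t=32: (idle)
t=33: (idle)

running at tick 23 = G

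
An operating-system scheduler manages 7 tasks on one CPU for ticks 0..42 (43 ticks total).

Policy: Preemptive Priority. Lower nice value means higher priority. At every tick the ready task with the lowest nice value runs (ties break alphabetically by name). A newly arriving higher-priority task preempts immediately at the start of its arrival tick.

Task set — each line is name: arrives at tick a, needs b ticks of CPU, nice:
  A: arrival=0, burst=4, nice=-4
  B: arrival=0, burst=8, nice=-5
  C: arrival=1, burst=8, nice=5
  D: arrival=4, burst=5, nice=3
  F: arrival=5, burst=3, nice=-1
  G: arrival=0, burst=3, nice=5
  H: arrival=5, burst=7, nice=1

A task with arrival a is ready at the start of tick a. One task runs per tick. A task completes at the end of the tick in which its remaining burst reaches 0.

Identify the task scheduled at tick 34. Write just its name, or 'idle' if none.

running at tick 34 = C

t=0: ready={A,B,G} → run B
t=1: ready={A,B,C,G} → run B
t=2: ready={A,B,C,G} → run B
t=3: ready={A,B,C,G} → run B
t=4: ready={A,B,C,D,G} → run B
t=5: ready={A,B,C,D,F,G,H} → run B
t=6: ready={A,B,C,D,F,G,H} → run B
t=7: ready={A,B,C,D,F,G,H} → run B
t=8: ready={A,C,D,F,G,H} → run A
t=9: ready={A,C,D,F,G,H} → run A
t=10: ready={A,C,D,F,G,H} → run A
t=11: ready={A,C,D,F,G,H} → run A
t=12: ready={C,D,F,G,H} → run F
t=13: ready={C,D,F,G,H} → run F
t=14: ready={C,D,F,G,H} → run F
t=15: ready={C,D,G,H} → run H
t=16: ready={C,D,G,H} → run H
t=17: ready={C,D,G,H} → run H
t=18: ready={C,D,G,H} → run H
t=19: ready={C,D,G,H} → run H
t=20: ready={C,D,G,H} → run H
t=21: ready={C,D,G,H} → run H
t=22: ready={C,D,G} → run D
t=23: ready={C,D,G} → run D
t=24: ready={C,D,G} → run D
t=25: ready={C,D,G} → run D
t=26: ready={C,D,G} → run D
t=27: ready={C,G} → run C
t=28: ready={C,G} → run C
t=29: ready={C,G} → run C
t=30: ready={C,G} → run C
t=31: ready={C,G} → run C
t=32: ready={C,G} → run C
t=33: ready={C,G} → run C
t=34: ready={C,G} → run C
t=35: ready={G} → run G
t=36: ready={G} → run G
t=37: ready={G} → run G
t=38: (idle)
t=39: (idle)
t=40: (idle)
t=41: (idle)
t=42: (idle)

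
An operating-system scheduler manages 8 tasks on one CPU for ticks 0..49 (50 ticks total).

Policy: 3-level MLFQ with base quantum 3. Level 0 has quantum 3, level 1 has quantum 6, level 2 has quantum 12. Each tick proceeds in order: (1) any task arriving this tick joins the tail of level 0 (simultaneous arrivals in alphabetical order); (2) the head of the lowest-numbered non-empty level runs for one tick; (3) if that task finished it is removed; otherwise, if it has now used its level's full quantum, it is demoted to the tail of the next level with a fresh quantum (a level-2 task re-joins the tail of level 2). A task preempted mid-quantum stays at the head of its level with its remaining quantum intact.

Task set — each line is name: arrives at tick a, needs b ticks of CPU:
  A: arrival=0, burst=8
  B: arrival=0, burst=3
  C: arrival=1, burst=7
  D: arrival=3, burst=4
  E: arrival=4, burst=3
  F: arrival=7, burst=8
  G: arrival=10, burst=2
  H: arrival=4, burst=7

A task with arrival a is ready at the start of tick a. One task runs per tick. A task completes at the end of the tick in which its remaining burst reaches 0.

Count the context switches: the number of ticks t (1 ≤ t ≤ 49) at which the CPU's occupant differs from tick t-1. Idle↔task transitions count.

t=0: L0/L1/L2 = AB/-/- → run A
t=1: L0/L1/L2 = ABC/-/- → run A
t=2: L0/L1/L2 = ABC/-/- → run A
t=3: L0/L1/L2 = BCD/A/- → run B
t=4: L0/L1/L2 = BCDEH/A/- → run B
t=5: L0/L1/L2 = BCDEH/A/- → run B
t=6: L0/L1/L2 = CDEH/A/- → run C
t=7: L0/L1/L2 = CDEHF/A/- → run C
t=8: L0/L1/L2 = CDEHF/A/- → run C
t=9: L0/L1/L2 = DEHF/AC/- → run D
t=10: L0/L1/L2 = DEHFG/AC/- → run D
t=11: L0/L1/L2 = DEHFG/AC/- → run D
t=12: L0/L1/L2 = EHFG/ACD/- → run E
t=13: L0/L1/L2 = EHFG/ACD/- → run E
t=14: L0/L1/L2 = EHFG/ACD/- → run E
t=15: L0/L1/L2 = HFG/ACD/- → run H
t=16: L0/L1/L2 = HFG/ACD/- → run H
t=17: L0/L1/L2 = HFG/ACD/- → run H
t=18: L0/L1/L2 = FG/ACDH/- → run F
t=19: L0/L1/L2 = FG/ACDH/- → run F
t=20: L0/L1/L2 = FG/ACDH/- → run F
t=21: L0/L1/L2 = G/ACDHF/- → run G
t=22: L0/L1/L2 = G/ACDHF/- → run G
t=23: L0/L1/L2 = -/ACDHF/- → run A
t=24: L0/L1/L2 = -/ACDHF/- → run A
t=25: L0/L1/L2 = -/ACDHF/- → run A
t=26: L0/L1/L2 = -/ACDHF/- → run A
t=27: L0/L1/L2 = -/ACDHF/- → run A
t=28: L0/L1/L2 = -/CDHF/- → run C
t=29: L0/L1/L2 = -/CDHF/- → run C
t=30: L0/L1/L2 = -/CDHF/- → run C
t=31: L0/L1/L2 = -/CDHF/- → run C
t=32: L0/L1/L2 = -/DHF/- → run D
t=33: L0/L1/L2 = -/HF/- → run H
t=34: L0/L1/L2 = -/HF/- → run H
t=35: L0/L1/L2 = -/HF/- → run H
t=36: L0/L1/L2 = -/HF/- → run H
t=37: L0/L1/L2 = -/F/- → run F
t=38: L0/L1/L2 = -/F/- → run F
t=39: L0/L1/L2 = -/F/- → run F
t=40: L0/L1/L2 = -/F/- → run F
t=41: L0/L1/L2 = -/F/- → run F
t=42: (idle)
t=43: (idle)
t=44: (idle)
t=45: (idle)
t=46: (idle)
t=47: (idle)
t=48: (idle)
t=49: (idle)

context switches = 13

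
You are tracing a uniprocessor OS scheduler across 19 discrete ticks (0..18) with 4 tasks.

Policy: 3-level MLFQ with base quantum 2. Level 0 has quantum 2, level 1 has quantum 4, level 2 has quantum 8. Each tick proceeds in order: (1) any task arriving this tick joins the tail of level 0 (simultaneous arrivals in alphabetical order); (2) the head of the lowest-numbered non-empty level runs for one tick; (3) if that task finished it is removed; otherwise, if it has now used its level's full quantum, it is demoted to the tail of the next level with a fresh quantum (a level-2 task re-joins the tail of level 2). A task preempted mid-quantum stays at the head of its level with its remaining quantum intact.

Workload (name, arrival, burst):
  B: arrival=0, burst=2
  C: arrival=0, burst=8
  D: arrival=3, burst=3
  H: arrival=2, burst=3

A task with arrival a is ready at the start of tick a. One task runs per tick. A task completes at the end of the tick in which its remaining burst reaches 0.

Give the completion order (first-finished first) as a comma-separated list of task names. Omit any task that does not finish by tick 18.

t=0: L0/L1/L2 = BC/-/- → run B
t=1: L0/L1/L2 = BC/-/- → run B
t=2: L0/L1/L2 = CH/-/- → run C
t=3: L0/L1/L2 = CHD/-/- → run C
t=4: L0/L1/L2 = HD/C/- → run H
t=5: L0/L1/L2 = HD/C/- → run H
t=6: L0/L1/L2 = D/CH/- → run D
t=7: L0/L1/L2 = D/CH/- → run D
t=8: L0/L1/L2 = -/CHD/- → run C
t=9: L0/L1/L2 = -/CHD/- → run C
t=10: L0/L1/L2 = -/CHD/- → run C
t=11: L0/L1/L2 = -/CHD/- → run C
t=12: L0/L1/L2 = -/HD/C → run H
t=13: L0/L1/L2 = -/D/C → run D
t=14: L0/L1/L2 = -/-/C → run C
t=15: L0/L1/L2 = -/-/C → run C
t=16: (idle)
t=17: (idle)
t=18: (idle)

completion order = B, H, D, C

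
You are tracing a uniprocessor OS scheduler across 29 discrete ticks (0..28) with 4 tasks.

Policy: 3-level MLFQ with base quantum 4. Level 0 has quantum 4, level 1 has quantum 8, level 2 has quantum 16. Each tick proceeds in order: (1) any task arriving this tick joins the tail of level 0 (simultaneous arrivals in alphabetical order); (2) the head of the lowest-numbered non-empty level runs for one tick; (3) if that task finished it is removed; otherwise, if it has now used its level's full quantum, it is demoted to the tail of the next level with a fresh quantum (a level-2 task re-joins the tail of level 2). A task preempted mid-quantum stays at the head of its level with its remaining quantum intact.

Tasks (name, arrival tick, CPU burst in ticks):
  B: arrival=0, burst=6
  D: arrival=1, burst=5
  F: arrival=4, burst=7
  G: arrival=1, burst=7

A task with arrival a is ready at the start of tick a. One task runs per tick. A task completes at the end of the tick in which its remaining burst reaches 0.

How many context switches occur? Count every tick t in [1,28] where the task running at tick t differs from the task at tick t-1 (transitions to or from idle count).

context switches = 8

t=0: L0/L1/L2 = B/-/- → run B
t=1: L0/L1/L2 = BDG/-/- → run B
t=2: L0/L1/L2 = BDG/-/- → run B
t=3: L0/L1/L2 = BDG/-/- → run B
t=4: L0/L1/L2 = DGF/B/- → run D
t=5: L0/L1/L2 = DGF/B/- → run D
t=6: L0/L1/L2 = DGF/B/- → run D
t=7: L0/L1/L2 = DGF/B/- → run D
t=8: L0/L1/L2 = GF/BD/- → run G
t=9: L0/L1/L2 = GF/BD/- → run G
t=10: L0/L1/L2 = GF/BD/- → run G
t=11: L0/L1/L2 = GF/BD/- → run G
t=12: L0/L1/L2 = F/BDG/- → run F
t=13: L0/L1/L2 = F/BDG/- → run F
t=14: L0/L1/L2 = F/BDG/- → run F
t=15: L0/L1/L2 = F/BDG/- → run F
t=16: L0/L1/L2 = -/BDGF/- → run B
t=17: L0/L1/L2 = -/BDGF/- → run B
t=18: L0/L1/L2 = -/DGF/- → run D
t=19: L0/L1/L2 = -/GF/- → run G
t=20: L0/L1/L2 = -/GF/- → run G
t=21: L0/L1/L2 = -/GF/- → run G
t=22: L0/L1/L2 = -/F/- → run F
t=23: L0/L1/L2 = -/F/- → run F
t=24: L0/L1/L2 = -/F/- → run F
t=25: (idle)
t=26: (idle)
t=27: (idle)
t=28: (idle)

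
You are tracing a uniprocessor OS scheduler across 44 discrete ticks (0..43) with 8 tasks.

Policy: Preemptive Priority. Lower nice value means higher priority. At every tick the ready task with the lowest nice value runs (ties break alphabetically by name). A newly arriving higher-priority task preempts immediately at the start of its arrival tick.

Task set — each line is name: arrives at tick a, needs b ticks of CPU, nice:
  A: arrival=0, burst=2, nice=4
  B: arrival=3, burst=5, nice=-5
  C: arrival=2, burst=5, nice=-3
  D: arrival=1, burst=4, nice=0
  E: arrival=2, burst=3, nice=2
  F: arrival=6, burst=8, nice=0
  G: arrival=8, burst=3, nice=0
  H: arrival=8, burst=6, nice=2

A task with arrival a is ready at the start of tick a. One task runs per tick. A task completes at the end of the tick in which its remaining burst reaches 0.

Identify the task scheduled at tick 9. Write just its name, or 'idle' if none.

t=0: ready={A} → run A
t=1: ready={A,D} → run D
t=2: ready={A,C,D,E} → run C
t=3: ready={A,B,C,D,E} → run B
t=4: ready={A,B,C,D,E} → run B
t=5: ready={A,B,C,D,E} → run B
t=6: ready={A,B,C,D,E,F} → run B
t=7: ready={A,B,C,D,E,F} → run B
t=8: ready={A,C,D,E,F,G,H} → run C
t=9: ready={A,C,D,E,F,G,H} → run C
t=10: ready={A,C,D,E,F,G,H} → run C
t=11: ready={A,C,D,E,F,G,H} → run C
t=12: ready={A,D,E,F,G,H} → run D
t=13: ready={A,D,E,F,G,H} → run D
t=14: ready={A,D,E,F,G,H} → run D
t=15: ready={A,E,F,G,H} → run F
t=16: ready={A,E,F,G,H} → run F
t=17: ready={A,E,F,G,H} → run F
t=18: ready={A,E,F,G,H} → run F
t=19: ready={A,E,F,G,H} → run F
t=20: ready={A,E,F,G,H} → run F
t=21: ready={A,E,F,G,H} → run F
t=22: ready={A,E,F,G,H} → run F
t=23: ready={A,E,G,H} → run G
t=24: ready={A,E,G,H} → run G
t=25: ready={A,E,G,H} → run G
t=26: ready={A,E,H} → run E
t=27: ready={A,E,H} → run E
t=28: ready={A,E,H} → run E
t=29: ready={A,H} → run H
t=30: ready={A,H} → run H
t=31: ready={A,H} → run H
t=32: ready={A,H} → run H
t=33: ready={A,H} → run H
t=34: ready={A,H} → run H
t=35: ready={A} → run A
t=36: (idle)
t=37: (idle)
t=38: (idle)
t=39: (idle)
t=40: (idle)
t=41: (idle)
t=42: (idle)
t=43: (idle)

running at tick 9 = C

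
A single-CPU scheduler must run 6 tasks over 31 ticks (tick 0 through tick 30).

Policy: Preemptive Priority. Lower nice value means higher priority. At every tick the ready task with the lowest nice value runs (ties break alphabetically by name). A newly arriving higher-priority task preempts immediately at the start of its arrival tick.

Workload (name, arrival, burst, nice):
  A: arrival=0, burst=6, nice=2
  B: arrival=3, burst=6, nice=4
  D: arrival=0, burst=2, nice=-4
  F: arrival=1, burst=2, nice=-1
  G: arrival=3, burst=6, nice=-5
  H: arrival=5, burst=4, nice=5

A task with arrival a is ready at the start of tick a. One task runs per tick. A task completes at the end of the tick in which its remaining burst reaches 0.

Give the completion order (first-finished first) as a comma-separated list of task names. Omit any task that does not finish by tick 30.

t=0: ready={A,D} → run D
t=1: ready={A,D,F} → run D
t=2: ready={A,F} → run F
t=3: ready={A,B,F,G} → run G
t=4: ready={A,B,F,G} → run G
t=5: ready={A,B,F,G,H} → run G
t=6: ready={A,B,F,G,H} → run G
t=7: ready={A,B,F,G,H} → run G
t=8: ready={A,B,F,G,H} → run G
t=9: ready={A,B,F,H} → run F
t=10: ready={A,B,H} → run A
t=11: ready={A,B,H} → run A
t=12: ready={A,B,H} → run A
t=13: ready={A,B,H} → run A
t=14: ready={A,B,H} → run A
t=15: ready={A,B,H} → run A
t=16: ready={B,H} → run B
t=17: ready={B,H} → run B
t=18: ready={B,H} → run B
t=19: ready={B,H} → run B
t=20: ready={B,H} → run B
t=21: ready={B,H} → run B
t=22: ready={H} → run H
t=23: ready={H} → run H
t=24: ready={H} → run H
t=25: ready={H} → run H
t=26: (idle)
t=27: (idle)
t=28: (idle)
t=29: (idle)
t=30: (idle)

completion order = D, G, F, A, B, H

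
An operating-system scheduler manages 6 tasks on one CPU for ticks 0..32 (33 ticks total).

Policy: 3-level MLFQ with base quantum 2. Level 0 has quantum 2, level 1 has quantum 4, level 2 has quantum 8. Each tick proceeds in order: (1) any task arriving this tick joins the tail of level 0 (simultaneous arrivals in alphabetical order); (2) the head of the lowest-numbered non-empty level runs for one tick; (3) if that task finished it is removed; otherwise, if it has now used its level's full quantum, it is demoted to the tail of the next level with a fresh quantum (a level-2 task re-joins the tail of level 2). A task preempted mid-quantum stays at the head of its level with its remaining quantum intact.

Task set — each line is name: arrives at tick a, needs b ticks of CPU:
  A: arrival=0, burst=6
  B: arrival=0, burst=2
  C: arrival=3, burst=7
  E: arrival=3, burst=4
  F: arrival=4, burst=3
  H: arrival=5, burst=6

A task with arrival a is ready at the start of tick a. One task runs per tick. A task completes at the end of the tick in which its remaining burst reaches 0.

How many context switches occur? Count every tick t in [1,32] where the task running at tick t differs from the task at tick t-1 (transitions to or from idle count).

context switches = 12

t=0: L0/L1/L2 = AB/-/- → run A
t=1: L0/L1/L2 = AB/-/- → run A
t=2: L0/L1/L2 = B/A/- → run B
t=3: L0/L1/L2 = BCE/A/- → run B
t=4: L0/L1/L2 = CEF/A/- → run C
t=5: L0/L1/L2 = CEFH/A/- → run C
t=6: L0/L1/L2 = EFH/AC/- → run E
t=7: L0/L1/L2 = EFH/AC/- → run E
t=8: L0/L1/L2 = FH/ACE/- → run F
t=9: L0/L1/L2 = FH/ACE/- → run F
t=10: L0/L1/L2 = H/ACEF/- → run H
t=11: L0/L1/L2 = H/ACEF/- → run H
t=12: L0/L1/L2 = -/ACEFH/- → run A
t=13: L0/L1/L2 = -/ACEFH/- → run A
t=14: L0/L1/L2 = -/ACEFH/- → run A
t=15: L0/L1/L2 = -/ACEFH/- → run A
t=16: L0/L1/L2 = -/CEFH/- → run C
t=17: L0/L1/L2 = -/CEFH/- → run C
t=18: L0/L1/L2 = -/CEFH/- → run C
t=19: L0/L1/L2 = -/CEFH/- → run C
t=20: L0/L1/L2 = -/EFH/C → run E
t=21: L0/L1/L2 = -/EFH/C → run E
t=22: L0/L1/L2 = -/FH/C → run F
t=23: L0/L1/L2 = -/H/C → run H
t=24: L0/L1/L2 = -/H/C → run H
t=25: L0/L1/L2 = -/H/C → run H
t=26: L0/L1/L2 = -/H/C → run H
t=27: L0/L1/L2 = -/-/C → run C
t=28: (idle)
t=29: (idle)
t=30: (idle)
t=31: (idle)
t=32: (idle)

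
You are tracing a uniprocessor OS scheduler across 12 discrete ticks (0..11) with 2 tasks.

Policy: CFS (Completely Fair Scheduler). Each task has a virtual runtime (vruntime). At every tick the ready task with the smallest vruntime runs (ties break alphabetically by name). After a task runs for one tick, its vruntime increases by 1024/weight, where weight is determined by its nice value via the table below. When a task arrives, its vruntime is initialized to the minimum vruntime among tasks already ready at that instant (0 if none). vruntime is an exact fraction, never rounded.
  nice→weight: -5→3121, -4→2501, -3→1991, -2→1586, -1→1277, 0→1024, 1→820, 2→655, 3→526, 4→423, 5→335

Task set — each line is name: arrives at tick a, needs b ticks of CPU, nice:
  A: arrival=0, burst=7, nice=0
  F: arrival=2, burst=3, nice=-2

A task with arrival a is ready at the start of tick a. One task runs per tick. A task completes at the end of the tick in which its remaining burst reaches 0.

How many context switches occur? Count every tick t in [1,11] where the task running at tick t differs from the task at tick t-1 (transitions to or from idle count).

t=0: vr[A=0] → run A
t=1: vr[A=1] → run A
t=2: vr[A=2 F=2] → run A
t=3: vr[A=3 F=2] → run F
t=4: vr[A=3 F=2098/793] → run F
t=5: vr[A=3 F=2610/793] → run A
t=6: vr[A=4 F=2610/793] → run F
t=7: vr[A=4] → run A
t=8: vr[A=5] → run A
t=9: vr[A=6] → run A
t=10: (idle)
t=11: (idle)

context switches = 5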